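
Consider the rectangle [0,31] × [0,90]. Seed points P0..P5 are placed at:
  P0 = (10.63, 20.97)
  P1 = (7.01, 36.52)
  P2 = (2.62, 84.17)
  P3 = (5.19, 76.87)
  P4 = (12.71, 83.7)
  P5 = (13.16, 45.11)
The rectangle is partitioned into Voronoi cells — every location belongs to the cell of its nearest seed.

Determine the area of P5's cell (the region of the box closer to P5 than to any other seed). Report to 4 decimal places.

1. box [0,31]×[0,90]: [(0, 0) (31, 0) (31, 90) (0, 90)]
2. ⊥bis P5·P0 via (11.895,33.04): [(0, 34.2867) (31, 31.0377) (31, 90) (0, 90)]  |A|=1777.4725
3. ⊥bis P5·P1 via (10.085,40.815): [(0, 48.0353) (22.4967, 31.9289) (31, 31.0377) (31, 90) (0, 90)]  |A|=1622.8228
4. ⊥bis P5·P2 via (7.89,64.64): [(0, 62.511) (0, 48.0353) (22.4967, 31.9289) (31, 31.0377) (31, 70.876)]  |A|=900.3211
5. ⊥bis P5·P3 via (9.175,60.99): [(0, 58.6876) (0, 48.0353) (22.4967, 31.9289) (31, 31.0377) (31, 66.4669)]  |A|=772.7168
6. ⊥bis P5·P4 via (12.935,64.405): [(23.2635, 64.5254) (0, 58.6876) (0, 48.0353) (22.4967, 31.9289) (31, 31.0377) (31, 64.6157)]  |A|=765.5559
7. canonical 6-gon: [(23.2635, 64.5254) (0, 58.6876) (0, 48.0353) (22.4967, 31.9289) (31, 31.0377) (31, 64.6157)]
8. shoelace: 765.5559

Area of P5's cell: 765.5559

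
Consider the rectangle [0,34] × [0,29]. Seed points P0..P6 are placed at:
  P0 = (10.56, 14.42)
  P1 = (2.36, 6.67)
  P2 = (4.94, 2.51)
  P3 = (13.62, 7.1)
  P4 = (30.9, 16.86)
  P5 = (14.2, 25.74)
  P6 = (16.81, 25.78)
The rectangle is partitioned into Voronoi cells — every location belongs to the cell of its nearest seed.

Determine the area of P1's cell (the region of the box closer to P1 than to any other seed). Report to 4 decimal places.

1. box [0,34]×[0,29]: [(0, 0) (34, 0) (34, 29) (0, 29)]
2. ⊥bis P1·P0 via (6.46,10.545): [(0, 17.3801) (0, 0) (16.4263, 0)]  |A|=142.7454
3. ⊥bis P1·P2 via (3.65,4.59): [(8.9699, 7.8894) (0, 17.3801) (0, 2.3263)]  |A|=67.5155
4. ⊥bis P1·P3 via (7.99,6.885): [(7.9752, 7.2725) (7.9088, 9.0121) (0, 17.3801) (0, 2.3263)]  |A|=66.6298
5. ⊥bis P1·P4 via (16.63,11.765): [(7.9752, 7.2725) (7.9088, 9.0121) (0, 17.3801) (0, 2.3263)]  |A|=66.6298
6. ⊥bis P1·P5 via (8.28,16.205): [(7.9752, 7.2725) (7.9088, 9.0121) (0, 17.3801) (0, 2.3263)]  |A|=66.6298
7. ⊥bis P1·P6 via (9.585,16.225): [(7.9752, 7.2725) (7.9088, 9.0121) (0, 17.3801) (0, 2.3263)]  |A|=66.6298
8. canonical 4-gon: [(7.9752, 7.2725) (7.9088, 9.0121) (0, 17.3801) (0, 2.3263)]
9. shoelace: 66.6298

Area of P1's cell: 66.6298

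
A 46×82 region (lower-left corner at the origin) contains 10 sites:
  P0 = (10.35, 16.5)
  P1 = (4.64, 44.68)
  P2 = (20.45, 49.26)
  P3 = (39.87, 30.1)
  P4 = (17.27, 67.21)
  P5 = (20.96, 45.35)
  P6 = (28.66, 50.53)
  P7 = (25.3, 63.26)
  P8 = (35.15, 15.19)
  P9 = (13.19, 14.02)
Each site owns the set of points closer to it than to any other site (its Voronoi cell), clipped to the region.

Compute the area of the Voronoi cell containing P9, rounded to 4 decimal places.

Area of P9's cell: 377.2925

1. box [0,46]×[0,82]: [(0, 0) (46, 0) (46, 82) (0, 82)]
2. ⊥bis P9·P0 via (11.77,15.26): [(0, 1.7815) (0, 0) (46, 0) (46, 54.4589)]  |A|=1293.5274
3. ⊥bis P9·P1 via (8.915,29.35): [(28.9537, 34.9381) (0, 1.7815) (0, 0) (46, 0) (46, 39.6917)]  |A|=1167.6645
4. ⊥bis P9·P2 via (16.82,31.64): [(24.6627, 30.0243) (0, 1.7815) (0, 0) (46, 0) (46, 25.6285)]  |A|=985.9464
5. ⊥bis P9·P3 via (26.53,22.06): [(22.9276, 28.0372) (0, 1.7815) (0, 0) (39.8255, 0)]  |A|=578.7203
6. ⊥bis P9·P4 via (15.23,40.615): [(22.9276, 28.0372) (0, 1.7815) (0, 0) (39.8255, 0)]  |A|=578.7203
7. ⊥bis P9·P5 via (17.075,29.685): [(22.9276, 28.0372) (0, 1.7815) (0, 0) (39.8255, 0)]  |A|=578.7203
8. ⊥bis P9·P6 via (20.925,32.275): [(22.9276, 28.0372) (0, 1.7815) (0, 0) (39.8255, 0)]  |A|=578.7203
9. ⊥bis P9·P7 via (19.245,38.64): [(22.9276, 28.0372) (0, 1.7815) (0, 0) (39.8255, 0)]  |A|=578.7203
10. ⊥bis P9·P8 via (24.17,14.605): [(23.5054, 27.0784) (22.9276, 28.0372) (0, 1.7815) (0, 0) (24.9481, 0)]  |A|=377.2925
11. canonical 5-gon: [(23.5054, 27.0784) (22.9276, 28.0372) (0, 1.7815) (0, 0) (24.9481, 0)]
12. shoelace: 377.2925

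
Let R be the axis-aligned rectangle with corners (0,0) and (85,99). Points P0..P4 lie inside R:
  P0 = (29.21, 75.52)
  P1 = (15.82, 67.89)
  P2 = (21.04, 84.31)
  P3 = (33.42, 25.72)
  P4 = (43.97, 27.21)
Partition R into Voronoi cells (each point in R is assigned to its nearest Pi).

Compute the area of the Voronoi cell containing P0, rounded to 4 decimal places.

Area of P0's cell: 2258.6402

1. box [0,85]×[0,99]: [(0, 0) (85, 0) (85, 99) (0, 99)]
2. ⊥bis P0·P1 via (22.515,71.705): [(63.3745, 0) (85, 0) (85, 99) (6.9615, 99)]  |A|=4933.3645
3. ⊥bis P0·P2 via (25.125,79.915): [(20.3603, 75.4864) (63.3745, 0) (85, 0) (85, 99) (45.6583, 99)]  |A|=4478.4134
4. ⊥bis P0·P3 via (31.315,50.62): [(20.3603, 75.4864) (34.3821, 50.8793) (85, 55.1584) (85, 99) (45.6583, 99)]  |A|=2532.2667
5. ⊥bis P0·P4 via (36.59,51.365): [(20.3603, 75.4864) (34.3821, 50.8793) (35.2367, 50.9515) (85, 66.1556) (85, 99) (45.6583, 99)]  |A|=2258.6402
6. canonical 6-gon: [(20.3603, 75.4864) (34.3821, 50.8793) (35.2367, 50.9515) (85, 66.1556) (85, 99) (45.6583, 99)]
7. shoelace: 2258.6402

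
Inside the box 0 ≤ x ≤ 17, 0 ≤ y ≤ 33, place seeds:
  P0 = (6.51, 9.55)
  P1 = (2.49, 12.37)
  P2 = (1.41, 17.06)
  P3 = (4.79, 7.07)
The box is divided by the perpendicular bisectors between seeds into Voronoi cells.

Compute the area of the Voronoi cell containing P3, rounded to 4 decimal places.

1. box [0,17]×[0,33]: [(0, 0) (17, 0) (17, 33) (0, 33)]
2. ⊥bis P3·P0 via (5.65,8.31): [(0, 12.2285) (0, 0) (17, 0) (17, 0.4382)]  |A|=107.6676
3. ⊥bis P3·P1 via (3.64,9.72): [(3.6258, 9.7139) (0, 8.1404) (0, 0) (17, 0) (17, 0.4382)]  |A|=100.2561
4. ⊥bis P3·P2 via (3.1,12.065): [(3.6258, 9.7139) (0, 8.1404) (0, 0) (17, 0) (17, 0.4382)]  |A|=100.2561
5. canonical 5-gon: [(3.6258, 9.7139) (0, 8.1404) (0, 0) (17, 0) (17, 0.4382)]
6. shoelace: 100.2561

Area of P3's cell: 100.2561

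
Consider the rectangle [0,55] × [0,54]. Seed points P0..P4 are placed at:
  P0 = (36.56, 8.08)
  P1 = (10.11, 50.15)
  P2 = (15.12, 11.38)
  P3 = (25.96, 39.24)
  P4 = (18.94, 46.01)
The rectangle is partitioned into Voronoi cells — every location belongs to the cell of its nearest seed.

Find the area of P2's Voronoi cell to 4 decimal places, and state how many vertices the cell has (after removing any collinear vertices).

Area of P2's cell: 718.9333 (6 vertices)

1. box [0,55]×[0,54]: [(0, 0) (55, 0) (55, 54) (0, 54)]
2. ⊥bis P2·P0 via (25.84,9.73): [(0, 0) (24.3424, 0) (32.6539, 54) (0, 54)]  |A|=1538.9008
3. ⊥bis P2·P1 via (12.615,30.765): [(0, 29.1348) (0, 0) (24.3424, 0) (29.4117, 32.9355)]  |A|=829.318
4. ⊥bis P2·P3 via (20.54,25.31): [(8.0396, 30.1738) (0, 29.1348) (0, 0) (24.3424, 0) (27.8031, 22.484)]  |A|=719.8539
5. ⊥bis P2·P4 via (17.03,28.695): [(9.7866, 29.494) (6.0064, 29.911) (0, 29.1348) (0, 0) (24.3424, 0) (27.8031, 22.484)]  |A|=718.9333
6. canonical 6-gon: [(9.7866, 29.494) (6.0064, 29.911) (0, 29.1348) (0, 0) (24.3424, 0) (27.8031, 22.484)]
7. shoelace: 718.9333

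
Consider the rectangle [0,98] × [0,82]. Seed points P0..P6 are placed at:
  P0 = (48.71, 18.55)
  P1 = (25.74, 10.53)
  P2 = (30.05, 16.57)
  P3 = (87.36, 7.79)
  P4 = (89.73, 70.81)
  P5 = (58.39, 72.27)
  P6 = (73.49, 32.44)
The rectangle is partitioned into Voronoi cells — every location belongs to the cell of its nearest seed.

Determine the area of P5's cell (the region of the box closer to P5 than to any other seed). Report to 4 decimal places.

1. box [0,98]×[0,82]: [(0, 0) (98, 0) (98, 82) (0, 82)]
2. ⊥bis P5·P0 via (53.55,45.41): [(0, 55.0594) (98, 37.4004) (98, 82) (0, 82)]  |A|=3505.4717
3. ⊥bis P5·P1 via (42.065,41.4): [(0, 63.6453) (24.627, 50.6217) (98, 37.4004) (98, 82) (0, 82)]  |A|=3399.7492
4. ⊥bis P5·P2 via (44.22,44.42): [(0, 66.919) (36.091, 48.556) (98, 37.4004) (98, 82) (0, 82)]  |A|=3291.4583
5. ⊥bis P5·P3 via (72.875,40.03): [(0, 66.919) (36.091, 48.556) (75.8898, 41.3845) (98, 51.3183) (98, 82) (0, 82)]  |A|=3137.5942
6. ⊥bis P5·P4 via (74.06,71.54): [(0, 66.919) (36.091, 48.556) (72.6821, 41.9625) (74.5473, 82) (0, 82)]  |A|=2257.3805
7. ⊥bis P5·P6 via (65.94,52.355): [(0, 66.919) (36.091, 48.556) (49.5311, 46.1342) (73.2962, 55.1438) (74.5473, 82) (0, 82)]  |A|=2103.5194
8. canonical 6-gon: [(0, 66.919) (36.091, 48.556) (49.5311, 46.1342) (73.2962, 55.1438) (74.5473, 82) (0, 82)]
9. shoelace: 2103.5194

Area of P5's cell: 2103.5194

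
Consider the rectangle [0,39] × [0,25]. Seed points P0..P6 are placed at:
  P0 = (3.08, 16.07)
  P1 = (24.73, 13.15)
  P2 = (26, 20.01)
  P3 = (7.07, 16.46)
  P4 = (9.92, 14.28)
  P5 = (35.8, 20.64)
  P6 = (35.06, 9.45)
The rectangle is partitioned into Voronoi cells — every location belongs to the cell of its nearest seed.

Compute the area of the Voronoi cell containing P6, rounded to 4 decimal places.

Area of P6's cell: 157.4876

1. box [0,39]×[0,25]: [(0, 0) (39, 0) (39, 25) (0, 25)]
2. ⊥bis P6·P0 via (19.07,12.76): [(16.4286, 0) (39, 0) (39, 25) (21.6037, 25)]  |A|=499.5955
3. ⊥bis P6·P1 via (29.895,11.3): [(25.8476, 0) (39, 0) (39, 25) (34.8021, 25)]  |A|=216.8796
4. ⊥bis P6·P2 via (30.53,14.73): [(31.3869, 15.4652) (25.8476, 0) (39, 0) (39, 21.9969)]  |A|=185.4347
5. ⊥bis P6·P3 via (21.065,12.955): [(31.3869, 15.4652) (25.8476, 0) (39, 0) (39, 21.9969)]  |A|=185.4347
6. ⊥bis P6·P4 via (22.49,11.865): [(31.3869, 15.4652) (25.8476, 0) (39, 0) (39, 21.9969)]  |A|=185.4347
7. ⊥bis P6·P5 via (35.43,15.045): [(31.3334, 15.3159) (25.8476, 0) (39, 0) (39, 14.8089)]  |A|=157.4876
8. canonical 4-gon: [(31.3334, 15.3159) (25.8476, 0) (39, 0) (39, 14.8089)]
9. shoelace: 157.4876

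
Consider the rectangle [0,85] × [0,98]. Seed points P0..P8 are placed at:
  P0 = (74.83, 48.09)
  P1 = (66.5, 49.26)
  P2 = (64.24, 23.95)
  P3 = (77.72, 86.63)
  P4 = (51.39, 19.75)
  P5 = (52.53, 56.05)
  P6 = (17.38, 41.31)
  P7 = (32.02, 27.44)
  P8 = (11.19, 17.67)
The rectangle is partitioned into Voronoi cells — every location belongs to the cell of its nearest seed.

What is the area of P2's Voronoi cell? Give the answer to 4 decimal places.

1. box [0,85]×[0,98]: [(0, 0) (85, 0) (85, 98) (0, 98)]
2. ⊥bis P2·P0 via (69.535,36.02): [(0, 66.5244) (0, 0) (85, 0) (85, 29.2356)]  |A|=4069.8009
3. ⊥bis P2·P1 via (65.37,36.605): [(68.9251, 36.2876) (0, 42.4421) (0, 0) (85, 0) (85, 29.2356)]  |A|=3239.863
4. ⊥bis P2·P3 via (70.98,55.29): [(68.9251, 36.2876) (0, 42.4421) (0, 0) (85, 0) (85, 29.2356)]  |A|=3239.863
5. ⊥bis P2·P4 via (57.815,21.85): [(68.9251, 36.2876) (52.6203, 37.7435) (64.9566, 0) (85, 0) (85, 29.2356)]  |A|=897.3628
6. ⊥bis P2·P5 via (58.385,40): [(68.9251, 36.2876) (52.6203, 37.7435) (64.9566, 0) (85, 0) (85, 29.2356)]  |A|=897.3628
7. ⊥bis P2·P6 via (40.81,32.63): [(68.9251, 36.2876) (52.6203, 37.7435) (64.9566, 0) (85, 0) (85, 29.2356)]  |A|=897.3628
8. ⊥bis P2·P7 via (48.13,25.695): [(68.9251, 36.2876) (52.6203, 37.7435) (64.9566, 0) (85, 0) (85, 29.2356)]  |A|=897.3628
9. ⊥bis P2·P8 via (37.715,20.81): [(68.9251, 36.2876) (52.6203, 37.7435) (64.9566, 0) (85, 0) (85, 29.2356)]  |A|=897.3628
10. canonical 5-gon: [(68.9251, 36.2876) (52.6203, 37.7435) (64.9566, 0) (85, 0) (85, 29.2356)]
11. shoelace: 897.3628

Area of P2's cell: 897.3628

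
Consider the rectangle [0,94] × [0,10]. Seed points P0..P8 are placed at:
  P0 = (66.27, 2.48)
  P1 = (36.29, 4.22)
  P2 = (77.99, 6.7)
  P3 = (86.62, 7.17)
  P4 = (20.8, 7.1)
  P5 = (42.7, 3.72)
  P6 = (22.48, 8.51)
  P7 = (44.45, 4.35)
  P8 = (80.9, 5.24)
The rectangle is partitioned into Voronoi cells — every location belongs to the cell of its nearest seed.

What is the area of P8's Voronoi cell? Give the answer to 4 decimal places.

Area of P8's cell: 52.0825

1. box [0,94]×[0,10]: [(0, 0) (94, 0) (94, 10) (0, 10)]
2. ⊥bis P8·P0 via (73.585,3.86): [(74.3132, 0) (94, 0) (94, 10) (72.4267, 10)]  |A|=206.3006
3. ⊥bis P8·P1 via (58.595,4.73): [(74.3132, 0) (94, 0) (94, 10) (72.4267, 10)]  |A|=206.3006
4. ⊥bis P8·P2 via (79.445,5.97): [(76.4497, 0) (94, 0) (94, 10) (81.4669, 10)]  |A|=150.4167
5. ⊥bis P8·P3 via (83.76,6.205): [(76.4497, 0) (85.8536, 0) (82.4795, 10) (81.4669, 10)]  |A|=52.0825
6. ⊥bis P8·P4 via (50.85,6.17): [(76.4497, 0) (85.8536, 0) (82.4795, 10) (81.4669, 10)]  |A|=52.0825
7. ⊥bis P8·P5 via (61.8,4.48): [(76.4497, 0) (85.8536, 0) (82.4795, 10) (81.4669, 10)]  |A|=52.0825
8. ⊥bis P8·P6 via (51.69,6.875): [(76.4497, 0) (85.8536, 0) (82.4795, 10) (81.4669, 10)]  |A|=52.0825
9. ⊥bis P8·P7 via (62.675,4.795): [(76.4497, 0) (85.8536, 0) (82.4795, 10) (81.4669, 10)]  |A|=52.0825
10. canonical 4-gon: [(76.4497, 0) (85.8536, 0) (82.4795, 10) (81.4669, 10)]
11. shoelace: 52.0825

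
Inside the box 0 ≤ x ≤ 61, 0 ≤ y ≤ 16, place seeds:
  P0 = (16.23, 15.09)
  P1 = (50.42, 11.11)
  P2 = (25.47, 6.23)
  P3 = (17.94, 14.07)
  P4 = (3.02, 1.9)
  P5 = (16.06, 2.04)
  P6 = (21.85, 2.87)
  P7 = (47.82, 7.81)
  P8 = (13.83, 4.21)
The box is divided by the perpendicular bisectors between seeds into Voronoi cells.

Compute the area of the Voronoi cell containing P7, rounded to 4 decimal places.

Area of P7's cell: 230.3514

1. box [0,61]×[0,16]: [(0, 0) (61, 0) (61, 16) (0, 16)]
2. ⊥bis P7·P0 via (32.025,11.45): [(29.3863, 0) (61, 0) (61, 16) (33.0736, 16)]  |A|=476.321
3. ⊥bis P7·P1 via (49.12,9.46): [(29.3863, 0) (61, 0) (61, 0.1) (40.8192, 16) (33.0736, 16)]  |A|=315.8839
4. ⊥bis P7·P2 via (36.645,7.02): [(37.1413, 0) (61, 0) (61, 0.1) (40.8192, 16) (36.0102, 16)]  |A|=230.3514
5. ⊥bis P7·P3 via (32.88,10.94): [(37.1413, 0) (61, 0) (61, 0.1) (40.8192, 16) (36.0102, 16)]  |A|=230.3514
6. ⊥bis P7·P4 via (25.42,4.855): [(37.1413, 0) (61, 0) (61, 0.1) (40.8192, 16) (36.0102, 16)]  |A|=230.3514
7. ⊥bis P7·P5 via (31.94,4.925): [(37.1413, 0) (61, 0) (61, 0.1) (40.8192, 16) (36.0102, 16)]  |A|=230.3514
8. ⊥bis P7·P6 via (34.835,5.34): [(37.1413, 0) (61, 0) (61, 0.1) (40.8192, 16) (36.0102, 16)]  |A|=230.3514
9. ⊥bis P7·P8 via (30.825,6.01): [(37.1413, 0) (61, 0) (61, 0.1) (40.8192, 16) (36.0102, 16)]  |A|=230.3514
10. canonical 5-gon: [(37.1413, 0) (61, 0) (61, 0.1) (40.8192, 16) (36.0102, 16)]
11. shoelace: 230.3514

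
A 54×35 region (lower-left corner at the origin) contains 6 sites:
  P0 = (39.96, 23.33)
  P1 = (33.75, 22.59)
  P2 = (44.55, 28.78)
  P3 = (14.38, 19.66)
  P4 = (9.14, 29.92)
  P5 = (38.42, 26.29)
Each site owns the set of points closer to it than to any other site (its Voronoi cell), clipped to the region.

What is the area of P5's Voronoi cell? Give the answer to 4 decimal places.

Area of P5's cell: 88.9794

1. box [0,54]×[0,35]: [(0, 0) (54, 0) (54, 35) (0, 35)]
2. ⊥bis P5·P0 via (39.19,24.81): [(0, 4.4206) (54, 32.5152) (54, 35) (0, 35)]  |A|=892.7331
3. ⊥bis P5·P1 via (36.085,24.44): [(36.7837, 23.5581) (54, 32.5152) (54, 35) (27.7184, 35)]  |A|=171.7453
4. ⊥bis P5·P2 via (41.485,27.535): [(36.7837, 23.5581) (41.9984, 26.2711) (38.4527, 35) (27.7184, 35)]  |A|=88.9794
5. ⊥bis P5·P3 via (26.4,22.975): [(36.7837, 23.5581) (41.9984, 26.2711) (38.4527, 35) (27.7184, 35)]  |A|=88.9794
6. ⊥bis P5·P4 via (23.78,28.105): [(36.7837, 23.5581) (41.9984, 26.2711) (38.4527, 35) (27.7184, 35)]  |A|=88.9794
7. canonical 4-gon: [(36.7837, 23.5581) (41.9984, 26.2711) (38.4527, 35) (27.7184, 35)]
8. shoelace: 88.9794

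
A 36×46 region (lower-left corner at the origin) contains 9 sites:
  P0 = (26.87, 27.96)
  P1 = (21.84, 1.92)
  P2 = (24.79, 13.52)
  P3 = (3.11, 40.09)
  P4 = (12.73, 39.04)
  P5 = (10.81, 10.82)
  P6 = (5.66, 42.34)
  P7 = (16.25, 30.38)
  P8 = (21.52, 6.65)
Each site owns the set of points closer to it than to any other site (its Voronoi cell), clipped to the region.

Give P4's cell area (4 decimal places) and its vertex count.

1. box [0,36]×[0,46]: [(0, 0) (36, 0) (36, 46) (0, 46)]
2. ⊥bis P4·P0 via (19.8,33.5): [(0, 8.2318) (29.5949, 46) (0, 46)]  |A|=558.8737
3. ⊥bis P4·P1 via (17.285,20.48): [(0, 16.2379) (7.7673, 18.1442) (29.5949, 46) (0, 46)]  |A|=527.7807
4. ⊥bis P4·P2 via (18.76,26.28): [(0, 17.4146) (11.427, 22.8147) (29.5949, 46) (0, 46)]  |A|=506.4075
5. ⊥bis P4·P3 via (7.92,39.565): [(5.8016, 20.1562) (11.427, 22.8147) (29.5949, 46) (8.6224, 46)]  |A|=312.07
6. ⊥bis P4·P5 via (11.77,24.93): [(6.3628, 25.2979) (13.0181, 24.8451) (29.5949, 46) (8.6224, 46)]  |A|=291.2371
7. ⊥bis P4·P6 via (9.195,40.69): [(7.6911, 37.4681) (6.3628, 25.2979) (13.0181, 24.8451) (29.5949, 46) (11.6735, 46)]  |A|=278.221
8. ⊥bis P4·P7 via (14.49,34.71): [(7.6911, 37.4681) (7.0605, 31.6901) (23.673, 38.4426) (29.5949, 46) (11.6735, 46)]  |A|=179.8211
9. ⊥bis P4·P8 via (17.125,22.845): [(7.6911, 37.4681) (7.0605, 31.6901) (23.673, 38.4426) (29.5949, 46) (11.6735, 46)]  |A|=179.8211
10. canonical 5-gon: [(7.6911, 37.4681) (7.0605, 31.6901) (23.673, 38.4426) (29.5949, 46) (11.6735, 46)]
11. shoelace: 179.8211

Area of P4's cell: 179.8211 (5 vertices)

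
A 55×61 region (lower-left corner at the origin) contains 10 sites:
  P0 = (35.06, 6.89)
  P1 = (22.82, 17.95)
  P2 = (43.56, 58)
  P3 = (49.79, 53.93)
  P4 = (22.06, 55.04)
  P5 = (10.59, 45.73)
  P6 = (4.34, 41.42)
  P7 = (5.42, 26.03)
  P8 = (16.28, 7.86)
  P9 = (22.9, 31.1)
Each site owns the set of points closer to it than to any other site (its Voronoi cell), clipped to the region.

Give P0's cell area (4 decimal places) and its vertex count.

Area of P0's cell: 646.3666 (6 vertices)

1. box [0,55]×[0,61]: [(0, 0) (55, 0) (55, 61) (0, 61)]
2. ⊥bis P0·P1 via (28.94,12.42): [(17.7174, 0) (55, 0) (55, 41.2604)]  |A|=769.1478
3. ⊥bis P0·P2 via (39.31,32.445): [(46.0253, 31.3282) (17.7174, 0) (55, 0) (55, 29.8356)]  |A|=717.8812
4. ⊥bis P0·P3 via (42.425,30.41): [(44.5846, 29.7337) (17.7174, 0) (55, 0) (55, 26.4723)]  |A|=692.136
5. ⊥bis P0·P4 via (28.56,30.965): [(44.5846, 29.7337) (17.7174, 0) (55, 0) (55, 26.4723)]  |A|=692.136
6. ⊥bis P0·P5 via (22.825,26.31): [(44.5846, 29.7337) (17.7174, 0) (55, 0) (55, 26.4723)]  |A|=692.136
7. ⊥bis P0·P6 via (19.7,24.155): [(44.5846, 29.7337) (17.7174, 0) (55, 0) (55, 26.4723)]  |A|=692.136
8. ⊥bis P0·P7 via (20.24,16.46): [(44.5846, 29.7337) (17.7174, 0) (55, 0) (55, 26.4723)]  |A|=692.136
9. ⊥bis P0·P8 via (25.67,7.375): [(44.5846, 29.7337) (25.7481, 8.8876) (25.2891, 0) (55, 0) (55, 26.4723)]  |A|=658.4888
10. ⊥bis P0·P9 via (28.98,18.995): [(48.1423, 28.6197) (39.785, 24.422) (25.7481, 8.8876) (25.2891, 0) (55, 0) (55, 26.4723)]  |A|=646.3666
11. canonical 6-gon: [(48.1423, 28.6197) (39.785, 24.422) (25.7481, 8.8876) (25.2891, 0) (55, 0) (55, 26.4723)]
12. shoelace: 646.3666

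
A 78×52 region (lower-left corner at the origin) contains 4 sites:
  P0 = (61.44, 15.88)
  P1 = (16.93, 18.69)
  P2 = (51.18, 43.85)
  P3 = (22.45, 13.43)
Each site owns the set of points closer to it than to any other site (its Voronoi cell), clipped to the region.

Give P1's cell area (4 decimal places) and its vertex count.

1. box [0,78]×[0,52]: [(0, 0) (78, 0) (78, 52) (0, 52)]
2. ⊥bis P1·P0 via (39.185,17.285): [(0, 0) (38.0938, 0) (41.3766, 52) (0, 52)]  |A|=2066.2301
3. ⊥bis P1·P2 via (34.055,31.27): [(0, 0) (38.0938, 0) (39.592, 23.7325) (18.8268, 52) (0, 52)]  |A|=1747.5161
4. ⊥bis P1·P3 via (19.69,16.06): [(0, 0) (4.3864, 0) (34.111, 31.1938) (18.8268, 52) (0, 52)]  |A|=1151.1572
5. canonical 5-gon: [(0, 0) (4.3864, 0) (34.111, 31.1938) (18.8268, 52) (0, 52)]
6. shoelace: 1151.1572

Area of P1's cell: 1151.1572 (5 vertices)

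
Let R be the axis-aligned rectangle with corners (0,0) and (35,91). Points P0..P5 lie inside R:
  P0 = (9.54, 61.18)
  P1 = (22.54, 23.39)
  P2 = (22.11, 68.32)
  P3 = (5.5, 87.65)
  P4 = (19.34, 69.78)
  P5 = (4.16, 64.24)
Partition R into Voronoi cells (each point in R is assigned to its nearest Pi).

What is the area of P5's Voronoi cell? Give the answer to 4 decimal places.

Area of P5's cell: 163.4313

1. box [0,35]×[0,91]: [(0, 0) (35, 0) (35, 91) (0, 91)]
2. ⊥bis P5·P0 via (6.85,62.71): [(0, 50.6665) (22.9406, 91) (0, 91)]  |A|=462.6368
3. ⊥bis P5·P1 via (13.35,43.815): [(0, 50.6665) (22.9406, 91) (0, 91)]  |A|=462.6368
4. ⊥bis P5·P2 via (13.135,66.28): [(0, 50.6665) (11.9202, 71.6243) (7.5162, 91) (0, 91)]  |A|=313.2079
5. ⊥bis P5·P3 via (4.83,75.945): [(0, 76.2215) (0, 50.6665) (11.9202, 71.6243) (11.0187, 75.5908)]  |A|=173.8785
6. ⊥bis P5·P4 via (11.75,67.01): [(8.5672, 75.7311) (0, 76.2215) (0, 50.6665) (10.7907, 69.6385)]  |A|=163.4313
7. canonical 4-gon: [(8.5672, 75.7311) (0, 76.2215) (0, 50.6665) (10.7907, 69.6385)]
8. shoelace: 163.4313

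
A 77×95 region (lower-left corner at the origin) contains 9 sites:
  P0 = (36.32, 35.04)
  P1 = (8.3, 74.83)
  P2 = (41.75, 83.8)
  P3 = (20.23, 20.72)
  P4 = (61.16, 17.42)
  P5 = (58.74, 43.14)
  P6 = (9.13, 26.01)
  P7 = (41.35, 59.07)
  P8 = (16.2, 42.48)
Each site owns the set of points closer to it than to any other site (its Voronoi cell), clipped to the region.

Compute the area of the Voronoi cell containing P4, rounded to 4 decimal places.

Area of P4's cell: 1039.3317

1. box [0,77]×[0,95]: [(0, 0) (77, 0) (77, 95) (0, 95)]
2. ⊥bis P4·P0 via (48.74,26.23): [(30.134, 0) (77, 0) (77, 66.0699)]  |A|=1548.2145
3. ⊥bis P4·P1 via (34.73,46.125): [(30.134, 0) (77, 0) (77, 66.0699)]  |A|=1548.2145
4. ⊥bis P4·P2 via (51.455,50.61): [(69.8489, 55.9885) (30.134, 0) (77, 0) (77, 58.0795)]  |A|=1519.6447
5. ⊥bis P4·P3 via (40.695,19.07): [(69.8489, 55.9885) (40.3146, 14.3522) (39.1575, 0) (77, 0) (77, 58.0795)]  |A|=1454.8914
6. ⊥bis P4·P5 via (59.95,30.28): [(51.0166, 29.4395) (40.3146, 14.3522) (39.1575, 0) (77, 0) (77, 31.8842)]  |A|=1039.3317
7. ⊥bis P4·P6 via (35.145,21.715): [(51.0166, 29.4395) (40.3146, 14.3522) (39.1575, 0) (77, 0) (77, 31.8842)]  |A|=1039.3317
8. ⊥bis P4·P7 via (51.255,38.245): [(51.0166, 29.4395) (40.3146, 14.3522) (39.1575, 0) (77, 0) (77, 31.8842)]  |A|=1039.3317
9. ⊥bis P4·P8 via (38.68,29.95): [(51.0166, 29.4395) (40.3146, 14.3522) (39.1575, 0) (77, 0) (77, 31.8842)]  |A|=1039.3317
10. canonical 5-gon: [(51.0166, 29.4395) (40.3146, 14.3522) (39.1575, 0) (77, 0) (77, 31.8842)]
11. shoelace: 1039.3317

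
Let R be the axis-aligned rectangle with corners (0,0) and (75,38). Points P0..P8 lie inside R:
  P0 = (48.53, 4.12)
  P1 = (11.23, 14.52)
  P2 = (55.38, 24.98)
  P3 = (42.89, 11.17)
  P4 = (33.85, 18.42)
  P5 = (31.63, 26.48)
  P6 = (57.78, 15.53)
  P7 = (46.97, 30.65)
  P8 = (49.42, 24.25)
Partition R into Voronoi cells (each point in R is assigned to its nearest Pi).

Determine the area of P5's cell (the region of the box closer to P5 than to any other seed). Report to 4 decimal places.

1. box [0,75]×[0,38]: [(0, 0) (75, 0) (75, 38) (0, 38)]
2. ⊥bis P5·P0 via (40.08,15.3): [(0, 0) (19.8369, 0) (70.1138, 38) (0, 38)]  |A|=1709.0646
3. ⊥bis P5·P1 via (21.43,20.5): [(29.2691, 7.129) (70.1138, 38) (11.1702, 38)]  |A|=909.8257
4. ⊥bis P5·P2 via (43.505,25.73): [(29.2691, 7.129) (42.9849, 17.4956) (44.2799, 38) (11.1702, 38)]  |A|=644.9712
5. ⊥bis P5·P3 via (37.26,18.825): [(26.8854, 11.1948) (43.3519, 23.3054) (44.2799, 38) (11.1702, 38)]  |A|=559.1211
6. ⊥bis P5·P4 via (32.74,22.45): [(22.0181, 19.4968) (43.4848, 25.4095) (44.2799, 38) (11.1702, 38)]  |A|=439.1049
7. ⊥bis P5·P6 via (44.705,21.005): [(22.0181, 19.4968) (43.4848, 25.4095) (44.2799, 38) (11.1702, 38)]  |A|=439.1049
8. ⊥bis P5·P7 via (39.3,28.565): [(22.0181, 19.4968) (40.3895, 24.5569) (36.7352, 38) (11.1702, 38)]  |A|=369.2465
9. ⊥bis P5·P8 via (40.525,25.365): [(22.0181, 19.4968) (40.3895, 24.5569) (36.7352, 38) (11.1702, 38)]  |A|=369.2465
10. canonical 4-gon: [(22.0181, 19.4968) (40.3895, 24.5569) (36.7352, 38) (11.1702, 38)]
11. shoelace: 369.2465

Area of P5's cell: 369.2465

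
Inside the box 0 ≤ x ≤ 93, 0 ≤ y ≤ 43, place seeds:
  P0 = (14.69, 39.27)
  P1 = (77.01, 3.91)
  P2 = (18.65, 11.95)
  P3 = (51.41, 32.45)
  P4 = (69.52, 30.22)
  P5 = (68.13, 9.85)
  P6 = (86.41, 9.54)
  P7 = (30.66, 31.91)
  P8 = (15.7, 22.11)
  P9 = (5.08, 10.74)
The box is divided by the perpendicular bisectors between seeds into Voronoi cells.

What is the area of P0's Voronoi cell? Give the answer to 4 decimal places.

1. box [0,93]×[0,43]: [(0, 0) (93, 0) (93, 43) (0, 43)]
2. ⊥bis P0·P1 via (45.85,21.59): [(0, 0) (33.6, 0) (57.9979, 43) (0, 43)]  |A|=1969.3542
3. ⊥bis P0·P2 via (16.67,25.61): [(0, 23.1937) (50.9502, 30.5789) (57.9979, 43) (0, 43)]  |A|=864.7673
4. ⊥bis P0·P3 via (33.05,35.86): [(0, 23.1937) (31.5468, 27.7664) (34.3761, 43) (0, 43)]  |A|=574.2488
5. ⊥bis P0·P4 via (42.105,34.745): [(0, 23.1937) (31.5468, 27.7664) (34.3761, 43) (0, 43)]  |A|=574.2488
6. ⊥bis P0·P5 via (41.41,24.56): [(0, 23.1937) (31.5468, 27.7664) (34.3761, 43) (0, 43)]  |A|=574.2488
7. ⊥bis P0·P6 via (50.55,24.405): [(0, 23.1937) (31.5468, 27.7664) (34.3761, 43) (0, 43)]  |A|=574.2488
8. ⊥bis P0·P7 via (22.675,35.59): [(0, 23.1937) (18.1762, 25.8283) (26.09, 43) (0, 43)]  |A|=404.0061
9. ⊥bis P0·P8 via (15.195,30.69): [(0, 29.7957) (20.5624, 31.0059) (26.09, 43) (0, 43)]  |A|=292.2191
10. ⊥bis P0·P9 via (9.885,25.005): [(0, 29.7957) (20.5624, 31.0059) (26.09, 43) (0, 43)]  |A|=292.2191
11. canonical 4-gon: [(0, 29.7957) (20.5624, 31.0059) (26.09, 43) (0, 43)]
12. shoelace: 292.2191

Area of P0's cell: 292.2191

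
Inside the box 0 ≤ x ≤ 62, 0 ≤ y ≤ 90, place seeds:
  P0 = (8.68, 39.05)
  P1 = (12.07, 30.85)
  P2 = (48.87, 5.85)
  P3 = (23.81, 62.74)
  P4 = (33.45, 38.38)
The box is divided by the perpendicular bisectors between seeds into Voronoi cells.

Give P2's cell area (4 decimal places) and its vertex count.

Area of P2's cell: 886.6629 (4 vertices)

1. box [0,62]×[0,90]: [(0, 0) (62, 0) (62, 90) (0, 90)]
2. ⊥bis P2·P0 via (28.775,22.45): [(10.2296, 0) (62, 0) (62, 62.6703)]  |A|=1622.2326
3. ⊥bis P2·P1 via (30.47,18.35): [(53.9991, 52.9848) (18.004, 0) (62, 0) (62, 62.6703)]  |A|=1416.2705
4. ⊥bis P2·P3 via (36.34,34.295): [(43.4213, 37.4143) (18.004, 0) (62, 0) (62, 45.5982)]  |A|=1246.6183
5. ⊥bis P2·P4 via (41.16,22.115): [(29.165, 16.4291) (18.004, 0) (62, 0) (62, 31.9937)]  |A|=886.6629
6. canonical 4-gon: [(29.165, 16.4291) (18.004, 0) (62, 0) (62, 31.9937)]
7. shoelace: 886.6629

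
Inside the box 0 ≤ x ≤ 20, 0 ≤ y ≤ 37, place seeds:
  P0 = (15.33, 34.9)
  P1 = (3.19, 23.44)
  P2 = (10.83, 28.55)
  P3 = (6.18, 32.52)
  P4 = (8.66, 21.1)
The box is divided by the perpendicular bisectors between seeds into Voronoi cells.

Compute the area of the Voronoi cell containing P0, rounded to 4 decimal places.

1. box [0,20]×[0,37]: [(0, 0) (20, 0) (20, 37) (0, 37)]
2. ⊥bis P0·P1 via (9.26,29.17): [(20, 17.7927) (20, 37) (1.8686, 37)]  |A|=174.1276
3. ⊥bis P0·P2 via (13.08,31.725): [(20, 26.8211) (20, 37) (5.6364, 37)]  |A|=73.1031
4. ⊥bis P0·P3 via (10.755,33.71): [(10.8626, 33.2964) (20, 26.8211) (20, 37) (9.8992, 37)]  |A|=65.2092
5. ⊥bis P0·P4 via (11.995,28): [(10.8626, 33.2964) (20, 26.8211) (20, 37) (9.8992, 37)]  |A|=65.2092
6. canonical 4-gon: [(10.8626, 33.2964) (20, 26.8211) (20, 37) (9.8992, 37)]
7. shoelace: 65.2092

Area of P0's cell: 65.2092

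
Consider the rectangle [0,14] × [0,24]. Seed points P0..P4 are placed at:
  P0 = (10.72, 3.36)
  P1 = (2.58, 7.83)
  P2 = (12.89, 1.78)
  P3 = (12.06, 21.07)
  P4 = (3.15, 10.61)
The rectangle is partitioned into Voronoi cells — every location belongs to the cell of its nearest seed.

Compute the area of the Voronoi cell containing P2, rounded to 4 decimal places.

Area of P2's cell: 11.3543

1. box [0,14]×[0,24]: [(0, 0) (14, 0) (14, 24) (0, 24)]
2. ⊥bis P2·P0 via (11.805,2.57): [(9.9338, 0) (14, 0) (14, 5.5847)]  |A|=11.3543
3. ⊥bis P2·P1 via (7.735,4.805): [(9.9338, 0) (14, 0) (14, 5.5847)]  |A|=11.3543
4. ⊥bis P2·P3 via (12.475,11.425): [(9.9338, 0) (14, 0) (14, 5.5847)]  |A|=11.3543
5. ⊥bis P2·P4 via (8.02,6.195): [(9.9338, 0) (14, 0) (14, 5.5847)]  |A|=11.3543
6. canonical 3-gon: [(9.9338, 0) (14, 0) (14, 5.5847)]
7. shoelace: 11.3543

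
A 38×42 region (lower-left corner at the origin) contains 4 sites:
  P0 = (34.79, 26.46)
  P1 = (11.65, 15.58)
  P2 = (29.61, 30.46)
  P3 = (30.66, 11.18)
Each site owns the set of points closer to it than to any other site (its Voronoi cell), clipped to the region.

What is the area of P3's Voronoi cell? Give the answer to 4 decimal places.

1. box [0,38]×[0,42]: [(0, 0) (38, 0) (38, 42) (0, 42)]
2. ⊥bis P3·P0 via (32.725,18.82): [(0, 27.6652) (0, 0) (38, 0) (38, 17.3942)]  |A|=856.1287
3. ⊥bis P3·P1 via (21.155,13.38): [(23.0212, 21.4428) (18.0581, 0) (38, 0) (38, 17.3942)]  |A|=344.0776
4. ⊥bis P3·P2 via (30.135,20.82): [(26.132, 20.602) (22.7844, 20.4197) (18.0581, 0) (38, 0) (38, 17.3942)]  |A|=342.3867
5. canonical 5-gon: [(26.132, 20.602) (22.7844, 20.4197) (18.0581, 0) (38, 0) (38, 17.3942)]
6. shoelace: 342.3867

Area of P3's cell: 342.3867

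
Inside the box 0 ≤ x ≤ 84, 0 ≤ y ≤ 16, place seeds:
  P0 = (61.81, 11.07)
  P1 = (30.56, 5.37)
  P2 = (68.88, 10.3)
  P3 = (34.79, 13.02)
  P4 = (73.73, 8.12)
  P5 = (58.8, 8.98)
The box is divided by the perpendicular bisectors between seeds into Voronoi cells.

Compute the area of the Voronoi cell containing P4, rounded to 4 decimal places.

1. box [0,84]×[0,16]: [(0, 0) (84, 0) (84, 16) (0, 16)]
2. ⊥bis P4·P0 via (67.77,9.595): [(65.3954, 0) (84, 0) (84, 16) (69.3551, 16)]  |A|=265.9958
3. ⊥bis P4·P1 via (52.145,6.745): [(65.3954, 0) (84, 0) (84, 16) (69.3551, 16)]  |A|=265.9958
4. ⊥bis P4·P2 via (71.305,9.21): [(67.1652, 0) (84, 0) (84, 16) (74.357, 16)]  |A|=211.822
5. ⊥bis P4·P3 via (54.26,10.57): [(67.1652, 0) (84, 0) (84, 16) (74.357, 16)]  |A|=211.822
6. ⊥bis P4·P5 via (66.265,8.55): [(67.1652, 0) (84, 0) (84, 16) (74.357, 16)]  |A|=211.822
7. canonical 4-gon: [(67.1652, 0) (84, 0) (84, 16) (74.357, 16)]
8. shoelace: 211.822

Area of P4's cell: 211.8220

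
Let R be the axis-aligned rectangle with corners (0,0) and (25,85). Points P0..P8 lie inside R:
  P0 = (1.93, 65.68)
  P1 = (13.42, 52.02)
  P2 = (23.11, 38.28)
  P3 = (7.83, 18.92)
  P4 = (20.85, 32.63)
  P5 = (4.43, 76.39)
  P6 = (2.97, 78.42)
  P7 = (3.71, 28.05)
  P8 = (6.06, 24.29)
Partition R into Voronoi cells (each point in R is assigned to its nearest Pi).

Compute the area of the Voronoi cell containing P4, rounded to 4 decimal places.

1. box [0,25]×[0,85]: [(0, 0) (25, 0) (25, 85) (0, 85)]
2. ⊥bis P4·P0 via (11.39,49.155): [(0, 42.6346) (0, 0) (25, 0) (25, 56.9463)]  |A|=1244.7609
3. ⊥bis P4·P1 via (17.135,42.325): [(0, 35.7591) (0, 0) (25, 0) (25, 45.3388)]  |A|=1013.7232
4. ⊥bis P4·P2 via (21.98,35.455): [(10.8377, 39.9119) (0, 35.7591) (0, 0) (25, 0) (25, 34.247)]  |A|=935.1805
5. ⊥bis P4·P3 via (14.34,25.775): [(10.8377, 39.9119) (2.7266, 36.8039) (25, 15.6515) (25, 34.247)]  |A|=252.0751
6. ⊥bis P4·P5 via (12.64,54.51): [(10.8377, 39.9119) (2.7266, 36.8039) (25, 15.6515) (25, 34.247)]  |A|=252.0751
7. ⊥bis P4·P6 via (11.91,55.525): [(10.8377, 39.9119) (2.7266, 36.8039) (25, 15.6515) (25, 34.247)]  |A|=252.0751
8. ⊥bis P4·P7 via (12.28,30.34): [(10.8377, 39.9119) (9.8259, 39.5242) (13.2141, 26.8442) (25, 15.6515) (25, 34.247)]  |A|=202.4573
9. ⊥bis P4·P8 via (13.455,28.46): [(10.8377, 39.9119) (9.8259, 39.5242) (12.1765, 30.7272) (15.6943, 24.4889) (25, 15.6515) (25, 34.247)]  |A|=198.8639
10. canonical 6-gon: [(10.8377, 39.9119) (9.8259, 39.5242) (12.1765, 30.7272) (15.6943, 24.4889) (25, 15.6515) (25, 34.247)]
11. shoelace: 198.8639

Area of P4's cell: 198.8639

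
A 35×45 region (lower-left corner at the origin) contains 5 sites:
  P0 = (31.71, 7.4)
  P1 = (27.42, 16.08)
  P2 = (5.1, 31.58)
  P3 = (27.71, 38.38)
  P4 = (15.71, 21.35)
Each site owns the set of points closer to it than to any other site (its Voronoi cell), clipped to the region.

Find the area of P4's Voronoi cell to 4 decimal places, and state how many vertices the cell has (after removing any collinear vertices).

Area of P4's cell: 498.6920 (6 vertices)

1. box [0,35]×[0,45]: [(0, 0) (35, 0) (35, 45) (0, 45)]
2. ⊥bis P4·P0 via (23.71,14.375): [(0, 0) (11.1768, 0) (35, 27.3241) (35, 45) (0, 45)]  |A|=1249.5262
3. ⊥bis P4·P1 via (21.565,18.715): [(0, 0) (11.1768, 0) (15.2396, 4.6598) (33.3944, 45) (0, 45)]  |A|=1042.4987
4. ⊥bis P4·P2 via (10.405,26.465): [(0, 15.6735) (0, 0) (11.1768, 0) (15.2396, 4.6598) (33.3944, 45) (28.2762, 45)]  |A|=627.8783
5. ⊥bis P4·P3 via (21.71,29.865): [(16.9305, 33.2329) (0, 15.6735) (0, 0) (11.1768, 0) (15.2396, 4.6598) (25.4097, 27.258)]  |A|=498.692
6. canonical 6-gon: [(16.9305, 33.2329) (0, 15.6735) (0, 0) (11.1768, 0) (15.2396, 4.6598) (25.4097, 27.258)]
7. shoelace: 498.692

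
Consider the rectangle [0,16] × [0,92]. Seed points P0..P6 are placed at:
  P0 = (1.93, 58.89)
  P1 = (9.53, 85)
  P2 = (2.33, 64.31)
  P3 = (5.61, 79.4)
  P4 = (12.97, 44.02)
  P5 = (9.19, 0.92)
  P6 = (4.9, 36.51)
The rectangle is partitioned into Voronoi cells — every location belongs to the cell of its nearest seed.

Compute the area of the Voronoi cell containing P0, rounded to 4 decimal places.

1. box [0,16]×[0,92]: [(0, 0) (16, 0) (16, 92) (0, 92)]
2. ⊥bis P0·P1 via (5.73,71.945): [(0, 73.6129) (0, 0) (16, 0) (16, 68.9556)]  |A|=1140.5481
3. ⊥bis P0·P2 via (2.13,61.6): [(0, 61.7572) (0, 0) (16, 0) (16, 60.5764)]  |A|=978.6686
4. ⊥bis P0·P3 via (3.77,69.145): [(0, 61.7572) (0, 0) (16, 0) (16, 60.5764)]  |A|=978.6686
5. ⊥bis P0·P4 via (7.45,51.455): [(0, 61.7572) (0, 45.9239) (16, 57.8028) (16, 60.5764)]  |A|=148.8552
6. ⊥bis P0·P5 via (5.56,29.905): [(0, 61.7572) (0, 45.9239) (16, 57.8028) (16, 60.5764)]  |A|=148.8552
7. ⊥bis P0·P6 via (3.415,47.7): [(0, 61.7572) (0, 47.2468) (2.1697, 47.5347) (16, 57.8028) (16, 60.5764)]  |A|=147.42
8. canonical 5-gon: [(0, 61.7572) (0, 47.2468) (2.1697, 47.5347) (16, 57.8028) (16, 60.5764)]
9. shoelace: 147.42

Area of P0's cell: 147.4200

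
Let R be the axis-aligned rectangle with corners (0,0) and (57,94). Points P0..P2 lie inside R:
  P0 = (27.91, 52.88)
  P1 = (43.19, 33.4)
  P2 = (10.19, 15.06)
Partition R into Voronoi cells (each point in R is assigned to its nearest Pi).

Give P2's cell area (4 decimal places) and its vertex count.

1. box [0,57]×[0,94]: [(0, 0) (57, 0) (57, 94) (0, 94)]
2. ⊥bis P2·P0 via (19.05,33.97): [(0, 42.8956) (0, 0) (57, 0) (57, 16.1891)]  |A|=1683.9135
3. ⊥bis P2·P1 via (26.69,24.23): [(22.0609, 32.5593) (0, 42.8956) (0, 0) (40.156, 0)]  |A|=1126.8838
4. canonical 4-gon: [(22.0609, 32.5593) (0, 42.8956) (0, 0) (40.156, 0)]
5. shoelace: 1126.8838

Area of P2's cell: 1126.8838 (4 vertices)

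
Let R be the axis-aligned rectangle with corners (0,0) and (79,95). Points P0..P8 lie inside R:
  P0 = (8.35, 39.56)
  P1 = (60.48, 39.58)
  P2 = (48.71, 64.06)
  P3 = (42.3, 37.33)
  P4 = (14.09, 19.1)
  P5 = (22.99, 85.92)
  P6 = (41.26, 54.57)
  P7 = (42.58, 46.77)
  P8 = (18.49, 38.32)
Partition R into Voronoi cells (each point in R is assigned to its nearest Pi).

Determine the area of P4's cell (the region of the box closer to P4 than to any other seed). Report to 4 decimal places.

Area of P4's cell: 1040.5474

1. box [0,79]×[0,95]: [(0, 0) (79, 0) (79, 95) (0, 95)]
2. ⊥bis P4·P0 via (11.22,29.33): [(0, 26.1823) (0, 0) (79, 0) (79, 48.3455)]  |A|=2943.8466
3. ⊥bis P4·P1 via (37.285,29.34): [(34.4164, 35.8377) (0, 26.1823) (0, 0) (50.2379, 0)]  |A|=1350.7546
4. ⊥bis P4·P2 via (31.4,41.58): [(34.4164, 35.8377) (0, 26.1823) (0, 0) (50.2379, 0)]  |A|=1350.7546
5. ⊥bis P4·P3 via (28.195,28.215): [(24.9798, 33.1903) (0, 26.1823) (0, 0) (46.4282, 0)]  |A|=1097.4976
6. ⊥bis P4·P5 via (18.54,52.51): [(24.9798, 33.1903) (0, 26.1823) (0, 0) (46.4282, 0)]  |A|=1097.4976
7. ⊥bis P4·P6 via (27.675,36.835): [(24.9798, 33.1903) (0, 26.1823) (0, 0) (46.4282, 0)]  |A|=1097.4976
8. ⊥bis P4·P7 via (28.335,32.935): [(24.9798, 33.1903) (0, 26.1823) (0, 0) (46.4282, 0)]  |A|=1097.4976
9. ⊥bis P4·P8 via (16.29,28.71): [(29.8866, 25.5974) (12.2812, 29.6277) (0, 26.1823) (0, 0) (46.4282, 0)]  |A|=1040.5474
10. canonical 5-gon: [(29.8866, 25.5974) (12.2812, 29.6277) (0, 26.1823) (0, 0) (46.4282, 0)]
11. shoelace: 1040.5474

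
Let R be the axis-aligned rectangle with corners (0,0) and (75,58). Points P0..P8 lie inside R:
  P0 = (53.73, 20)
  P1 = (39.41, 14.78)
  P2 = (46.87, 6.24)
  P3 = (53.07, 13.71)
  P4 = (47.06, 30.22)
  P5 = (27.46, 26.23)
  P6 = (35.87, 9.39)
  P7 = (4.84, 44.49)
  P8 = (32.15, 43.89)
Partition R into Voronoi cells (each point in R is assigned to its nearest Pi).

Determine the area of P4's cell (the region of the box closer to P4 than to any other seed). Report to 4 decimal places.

1. box [0,75]×[0,58]: [(0, 0) (75, 0) (75, 58) (0, 58)]
2. ⊥bis P4·P0 via (50.395,25.11): [(0, 0) (11.9206, 0) (75, 41.1683) (75, 58) (0, 58)]  |A|=3051.5658
3. ⊥bis P4·P1 via (43.235,22.5): [(0, 43.9215) (45.0318, 21.6097) (75, 41.1683) (75, 58) (0, 58)]  |A|=1933.8334
4. ⊥bis P4·P2 via (46.965,18.23): [(0, 43.9215) (45.0318, 21.6097) (75, 41.1683) (75, 58) (0, 58)]  |A|=1933.8334
5. ⊥bis P4·P3 via (50.065,21.965): [(0, 43.9215) (45.0318, 21.6097) (75, 41.1683) (75, 58) (0, 58)]  |A|=1933.8334
6. ⊥bis P4·P5 via (37.26,28.225): [(37.8859, 25.1503) (45.0318, 21.6097) (75, 41.1683) (75, 58) (31.1987, 58)]  |A|=1154.7112
7. ⊥bis P4·P6 via (41.465,19.805): [(37.8859, 25.1503) (45.0318, 21.6097) (75, 41.1683) (75, 58) (31.1987, 58)]  |A|=1154.7112
8. ⊥bis P4·P7 via (25.95,37.355): [(31.8487, 54.8071) (37.8859, 25.1503) (45.0318, 21.6097) (75, 41.1683) (75, 58) (32.9278, 58)]  |A|=1151.9506
9. ⊥bis P4·P8 via (39.605,37.055): [(36.2151, 33.3576) (37.8859, 25.1503) (45.0318, 21.6097) (75, 41.1683) (75, 58) (58.8081, 58)]  |A|=814.5304
10. canonical 6-gon: [(36.2151, 33.3576) (37.8859, 25.1503) (45.0318, 21.6097) (75, 41.1683) (75, 58) (58.8081, 58)]
11. shoelace: 814.5304

Area of P4's cell: 814.5304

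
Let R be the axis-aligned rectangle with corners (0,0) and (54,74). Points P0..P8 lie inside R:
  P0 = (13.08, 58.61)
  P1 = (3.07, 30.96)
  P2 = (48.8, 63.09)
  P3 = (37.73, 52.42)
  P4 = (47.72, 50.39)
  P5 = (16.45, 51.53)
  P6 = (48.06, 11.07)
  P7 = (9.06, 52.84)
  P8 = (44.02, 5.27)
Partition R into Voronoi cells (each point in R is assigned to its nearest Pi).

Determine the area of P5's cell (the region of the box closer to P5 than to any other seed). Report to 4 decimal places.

1. box [0,54]×[0,74]: [(0, 0) (54, 0) (54, 74) (0, 74)]
2. ⊥bis P5·P0 via (14.765,55.07): [(0, 48.042) (0, 0) (54, 0) (54, 73.7454)]  |A|=3288.261
3. ⊥bis P5·P1 via (9.76,41.245): [(0, 48.042) (0, 47.5935) (54, 12.4686) (54, 73.7454)]  |A|=1666.5849
4. ⊥bis P5·P2 via (32.625,57.31): [(30.7129, 62.661) (0, 48.042) (0, 47.5935) (47.0282, 17.0035)]  |A|=830.9403
5. ⊥bis P5·P3 via (27.09,51.975): [(26.7225, 60.7616) (0, 48.042) (0, 47.5935) (28.036, 29.3572)]  |A|=434.2435
6. ⊥bis P5·P4 via (32.085,50.96): [(26.7225, 60.7616) (0, 48.042) (0, 47.5935) (28.036, 29.3572)]  |A|=434.2435
7. ⊥bis P5·P6 via (32.255,31.3): [(26.7225, 60.7616) (0, 48.042) (0, 47.5935) (28.036, 29.3572)]  |A|=434.2435
8. ⊥bis P5·P7 via (12.755,52.185): [(26.7225, 60.7616) (13.1283, 54.291) (10.7066, 40.6293) (28.036, 29.3572)]  |A|=349.7318
9. ⊥bis P5·P8 via (30.235,28.4): [(26.7225, 60.7616) (13.1283, 54.291) (10.7066, 40.6293) (28.036, 29.3572)]  |A|=349.7318
10. canonical 4-gon: [(26.7225, 60.7616) (13.1283, 54.291) (10.7066, 40.6293) (28.036, 29.3572)]
11. shoelace: 349.7318

Area of P5's cell: 349.7318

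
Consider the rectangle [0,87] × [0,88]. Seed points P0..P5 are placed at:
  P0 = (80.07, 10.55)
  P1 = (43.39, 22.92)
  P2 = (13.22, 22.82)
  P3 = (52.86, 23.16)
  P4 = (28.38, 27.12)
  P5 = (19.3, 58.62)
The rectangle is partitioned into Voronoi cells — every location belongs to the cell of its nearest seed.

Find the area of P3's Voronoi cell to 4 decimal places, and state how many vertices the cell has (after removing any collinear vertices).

1. box [0,87]×[0,88]: [(0, 0) (87, 0) (87, 88) (0, 88)]
2. ⊥bis P3·P0 via (66.465,16.855): [(0, 0) (58.6538, 0) (87, 61.1657) (87, 88) (0, 88)]  |A|=6789.0944
3. ⊥bis P3·P1 via (48.125,23.04): [(48.7089, 0) (58.6538, 0) (87, 61.1657) (87, 88) (46.4787, 88)]  |A|=2600.8394
4. ⊥bis P3·P2 via (33.04,22.99): [(48.7089, 0) (58.6538, 0) (87, 61.1657) (87, 88) (46.4787, 88)]  |A|=2600.8394
5. ⊥bis P3·P4 via (40.62,25.14): [(47.0625, 64.9661) (48.7089, 0) (58.6538, 0) (87, 61.1657) (87, 88) (50.7885, 88)]  |A|=2551.2034
6. ⊥bis P3·P5 via (36.08,40.89): [(47.4011, 51.6045) (48.7089, 0) (58.6538, 0) (87, 61.1657) (87, 88) (85.8571, 88)]  |A|=1884.2403
7. canonical 6-gon: [(47.4011, 51.6045) (48.7089, 0) (58.6538, 0) (87, 61.1657) (87, 88) (85.8571, 88)]
8. shoelace: 1884.2403

Area of P3's cell: 1884.2403 (6 vertices)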